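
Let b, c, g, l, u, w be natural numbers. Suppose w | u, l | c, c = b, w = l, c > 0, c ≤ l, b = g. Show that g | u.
Since l | c and c > 0, l ≤ c. c ≤ l, so l = c. Since c = b, l = b. b = g, so l = g. w = l and w | u, so l | u. l = g, so g | u.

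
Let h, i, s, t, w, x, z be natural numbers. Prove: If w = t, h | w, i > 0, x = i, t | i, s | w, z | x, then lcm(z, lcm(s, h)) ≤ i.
From x = i and z | x, z | i. s | w and h | w, therefore lcm(s, h) | w. w = t, so lcm(s, h) | t. t | i, so lcm(s, h) | i. Since z | i, lcm(z, lcm(s, h)) | i. i > 0, so lcm(z, lcm(s, h)) ≤ i.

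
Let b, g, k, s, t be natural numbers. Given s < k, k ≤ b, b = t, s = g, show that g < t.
Since s < k and k ≤ b, s < b. b = t, so s < t. Since s = g, g < t.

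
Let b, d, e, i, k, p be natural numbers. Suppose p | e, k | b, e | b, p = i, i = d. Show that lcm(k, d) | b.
Since p = i and p | e, i | e. e | b, so i | b. Since i = d, d | b. Since k | b, lcm(k, d) | b.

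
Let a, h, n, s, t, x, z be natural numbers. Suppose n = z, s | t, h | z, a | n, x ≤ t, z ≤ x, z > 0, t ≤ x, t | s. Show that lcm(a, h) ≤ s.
From n = z and a | n, a | z. Since h | z, lcm(a, h) | z. Since z > 0, lcm(a, h) ≤ z. x ≤ t and t ≤ x, hence x = t. Since t | s and s | t, t = s. Since x = t, x = s. z ≤ x, so z ≤ s. lcm(a, h) ≤ z, so lcm(a, h) ≤ s.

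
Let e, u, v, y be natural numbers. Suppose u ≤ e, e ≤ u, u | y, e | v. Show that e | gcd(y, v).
u ≤ e and e ≤ u, thus u = e. u | y, so e | y. From e | v, e | gcd(y, v).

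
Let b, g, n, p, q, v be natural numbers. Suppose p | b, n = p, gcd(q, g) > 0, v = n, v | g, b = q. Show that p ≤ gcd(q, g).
b = q and p | b, hence p | q. v = n and n = p, hence v = p. Since v | g, p | g. Since p | q, p | gcd(q, g). Since gcd(q, g) > 0, p ≤ gcd(q, g).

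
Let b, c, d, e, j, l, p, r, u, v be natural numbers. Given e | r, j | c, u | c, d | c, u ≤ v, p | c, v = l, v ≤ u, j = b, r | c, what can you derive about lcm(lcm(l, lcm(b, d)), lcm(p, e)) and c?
lcm(lcm(l, lcm(b, d)), lcm(p, e)) | c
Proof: Because u ≤ v and v ≤ u, u = v. Since v = l, u = l. u | c, so l | c. j = b and j | c, therefore b | c. Since d | c, lcm(b, d) | c. Since l | c, lcm(l, lcm(b, d)) | c. e | r and r | c, therefore e | c. From p | c, lcm(p, e) | c. Since lcm(l, lcm(b, d)) | c, lcm(lcm(l, lcm(b, d)), lcm(p, e)) | c.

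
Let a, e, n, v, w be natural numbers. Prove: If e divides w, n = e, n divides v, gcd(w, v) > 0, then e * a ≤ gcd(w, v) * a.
Since n = e and n divides v, e divides v. e divides w, so e divides gcd(w, v). gcd(w, v) > 0, so e ≤ gcd(w, v). By multiplying by a non-negative, e * a ≤ gcd(w, v) * a.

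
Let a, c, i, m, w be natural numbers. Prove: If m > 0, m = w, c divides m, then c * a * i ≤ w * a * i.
c divides m and m > 0, hence c ≤ m. Since m = w, c ≤ w. By multiplying by a non-negative, c * a ≤ w * a. By multiplying by a non-negative, c * a * i ≤ w * a * i.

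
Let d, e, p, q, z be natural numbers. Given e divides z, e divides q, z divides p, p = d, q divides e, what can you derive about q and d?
q divides d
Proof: e divides q and q divides e, therefore e = q. e divides z, so q divides z. p = d and z divides p, hence z divides d. q divides z, so q divides d.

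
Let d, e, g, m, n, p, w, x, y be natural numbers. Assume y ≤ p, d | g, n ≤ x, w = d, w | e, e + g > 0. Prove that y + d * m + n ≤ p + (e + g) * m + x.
Since w = d and w | e, d | e. d | g, so d | e + g. From e + g > 0, d ≤ e + g. Then d * m ≤ (e + g) * m. y ≤ p, so y + d * m ≤ p + (e + g) * m. Since n ≤ x, y + d * m + n ≤ p + (e + g) * m + x.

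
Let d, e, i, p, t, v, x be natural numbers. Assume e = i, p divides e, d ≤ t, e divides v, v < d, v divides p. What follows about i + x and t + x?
i + x < t + x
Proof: From v divides p and p divides e, v divides e. e divides v, so v = e. e = i, so v = i. v < d and d ≤ t, hence v < t. Since v = i, i < t. Then i + x < t + x.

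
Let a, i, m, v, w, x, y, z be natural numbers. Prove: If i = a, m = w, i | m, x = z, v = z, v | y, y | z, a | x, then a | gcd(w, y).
m = w and i | m, so i | w. Since i = a, a | w. Because v = z and v | y, z | y. y | z, so z = y. Since x = z, x = y. From a | x, a | y. a | w, so a | gcd(w, y).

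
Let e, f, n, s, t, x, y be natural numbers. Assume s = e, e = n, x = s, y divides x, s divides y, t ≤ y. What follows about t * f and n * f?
t * f ≤ n * f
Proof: s = e and e = n, therefore s = n. x = s and y divides x, thus y divides s. Since s divides y, y = s. t ≤ y, so t ≤ s. s = n, so t ≤ n. By multiplying by a non-negative, t * f ≤ n * f.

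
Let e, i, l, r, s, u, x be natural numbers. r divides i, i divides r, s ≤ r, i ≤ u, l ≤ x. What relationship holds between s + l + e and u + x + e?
s + l + e ≤ u + x + e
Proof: r divides i and i divides r, so r = i. Since s ≤ r, s ≤ i. i ≤ u, so s ≤ u. Since l ≤ x, s + l ≤ u + x. Then s + l + e ≤ u + x + e.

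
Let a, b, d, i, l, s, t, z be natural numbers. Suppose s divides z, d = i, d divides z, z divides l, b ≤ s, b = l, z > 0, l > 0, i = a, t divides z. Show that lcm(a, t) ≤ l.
z divides l and l > 0, so z ≤ l. From s divides z and z > 0, s ≤ z. Since b ≤ s, b ≤ z. b = l, so l ≤ z. z ≤ l, so z = l. Since d = i and i = a, d = a. From d divides z, a divides z. t divides z, so lcm(a, t) divides z. Since z > 0, lcm(a, t) ≤ z. Since z = l, lcm(a, t) ≤ l.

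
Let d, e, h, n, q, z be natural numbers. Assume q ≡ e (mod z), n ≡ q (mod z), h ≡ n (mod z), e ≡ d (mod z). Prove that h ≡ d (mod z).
h ≡ n (mod z) and n ≡ q (mod z), thus h ≡ q (mod z). Since q ≡ e (mod z), h ≡ e (mod z). e ≡ d (mod z), so h ≡ d (mod z).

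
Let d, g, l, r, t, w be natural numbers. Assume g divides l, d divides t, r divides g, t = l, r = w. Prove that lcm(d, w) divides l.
t = l and d divides t, therefore d divides l. r divides g and g divides l, hence r divides l. r = w, so w divides l. d divides l, so lcm(d, w) divides l.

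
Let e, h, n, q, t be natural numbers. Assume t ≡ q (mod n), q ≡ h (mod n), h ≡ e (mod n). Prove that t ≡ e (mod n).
Since t ≡ q (mod n) and q ≡ h (mod n), t ≡ h (mod n). h ≡ e (mod n), so t ≡ e (mod n).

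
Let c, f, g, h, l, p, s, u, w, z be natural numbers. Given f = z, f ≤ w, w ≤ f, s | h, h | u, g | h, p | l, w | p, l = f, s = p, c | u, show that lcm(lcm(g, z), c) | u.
Because l = f and p | l, p | f. w ≤ f and f ≤ w, hence w = f. w | p, so f | p. p | f, so p = f. Since f = z, p = z. s = p and s | h, hence p | h. Since p = z, z | h. g | h, so lcm(g, z) | h. h | u, so lcm(g, z) | u. Since c | u, lcm(lcm(g, z), c) | u.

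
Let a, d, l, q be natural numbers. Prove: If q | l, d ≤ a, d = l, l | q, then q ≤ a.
Because l | q and q | l, l = q. Since d = l, d = q. Since d ≤ a, q ≤ a.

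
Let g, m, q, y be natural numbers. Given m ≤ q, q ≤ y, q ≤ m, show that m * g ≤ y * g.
q ≤ m and m ≤ q, thus q = m. Since q ≤ y, m ≤ y. By multiplying by a non-negative, m * g ≤ y * g.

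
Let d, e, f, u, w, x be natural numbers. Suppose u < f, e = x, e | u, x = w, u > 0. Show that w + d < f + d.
e = x and x = w, so e = w. Since e | u, w | u. u > 0, so w ≤ u. Since u < f, w < f. Then w + d < f + d.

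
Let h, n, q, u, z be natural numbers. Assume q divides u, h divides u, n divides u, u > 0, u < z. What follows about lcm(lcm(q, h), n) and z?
lcm(lcm(q, h), n) < z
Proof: q divides u and h divides u, so lcm(q, h) divides u. From n divides u, lcm(lcm(q, h), n) divides u. Since u > 0, lcm(lcm(q, h), n) ≤ u. u < z, so lcm(lcm(q, h), n) < z.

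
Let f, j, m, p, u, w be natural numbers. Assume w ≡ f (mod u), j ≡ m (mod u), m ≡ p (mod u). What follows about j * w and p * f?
j * w ≡ p * f (mod u)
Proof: j ≡ m (mod u) and m ≡ p (mod u), hence j ≡ p (mod u). Since w ≡ f (mod u), j * w ≡ p * f (mod u).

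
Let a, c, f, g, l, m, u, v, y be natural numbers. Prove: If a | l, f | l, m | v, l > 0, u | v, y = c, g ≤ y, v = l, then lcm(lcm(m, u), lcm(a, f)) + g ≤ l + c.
Because m | v and u | v, lcm(m, u) | v. Since v = l, lcm(m, u) | l. a | l and f | l, hence lcm(a, f) | l. Since lcm(m, u) | l, lcm(lcm(m, u), lcm(a, f)) | l. l > 0, so lcm(lcm(m, u), lcm(a, f)) ≤ l. y = c and g ≤ y, so g ≤ c. From lcm(lcm(m, u), lcm(a, f)) ≤ l, lcm(lcm(m, u), lcm(a, f)) + g ≤ l + c.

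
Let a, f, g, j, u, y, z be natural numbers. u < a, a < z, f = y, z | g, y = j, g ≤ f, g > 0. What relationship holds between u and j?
u < j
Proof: Since f = y and y = j, f = j. Since u < a and a < z, u < z. z | g and g > 0, therefore z ≤ g. Since g ≤ f, z ≤ f. u < z, so u < f. Since f = j, u < j.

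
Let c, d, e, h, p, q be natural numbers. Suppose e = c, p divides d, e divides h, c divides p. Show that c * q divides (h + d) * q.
From e = c and e divides h, c divides h. From c divides p and p divides d, c divides d. Since c divides h, c divides h + d. Then c * q divides (h + d) * q.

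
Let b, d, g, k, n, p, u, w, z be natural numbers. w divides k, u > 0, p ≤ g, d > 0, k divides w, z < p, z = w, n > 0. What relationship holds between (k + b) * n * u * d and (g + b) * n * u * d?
(k + b) * n * u * d < (g + b) * n * u * d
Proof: From w divides k and k divides w, w = k. Since z = w, z = k. Because z < p and p ≤ g, z < g. Because z = k, k < g. Then k + b < g + b. Since n > 0, by multiplying by a positive, (k + b) * n < (g + b) * n. Combining with u > 0, by multiplying by a positive, (k + b) * n * u < (g + b) * n * u. From d > 0, by multiplying by a positive, (k + b) * n * u * d < (g + b) * n * u * d.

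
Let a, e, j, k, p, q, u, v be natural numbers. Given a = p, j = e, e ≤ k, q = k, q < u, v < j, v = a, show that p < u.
Because v = a and a = p, v = p. j = e and v < j, thus v < e. q = k and q < u, thus k < u. e ≤ k, so e < u. Because v < e, v < u. v = p, so p < u.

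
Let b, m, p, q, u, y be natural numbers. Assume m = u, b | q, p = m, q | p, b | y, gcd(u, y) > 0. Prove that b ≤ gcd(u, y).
From p = m and q | p, q | m. b | q, so b | m. m = u, so b | u. Since b | y, b | gcd(u, y). gcd(u, y) > 0, so b ≤ gcd(u, y).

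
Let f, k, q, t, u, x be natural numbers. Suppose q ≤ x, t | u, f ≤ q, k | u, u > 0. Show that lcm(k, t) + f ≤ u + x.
Since k | u and t | u, lcm(k, t) | u. u > 0, so lcm(k, t) ≤ u. Since f ≤ q and q ≤ x, f ≤ x. Since lcm(k, t) ≤ u, lcm(k, t) + f ≤ u + x.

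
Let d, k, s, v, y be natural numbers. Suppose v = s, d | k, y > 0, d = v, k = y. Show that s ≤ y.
Because d = v and v = s, d = s. From k = y and d | k, d | y. Since d = s, s | y. y > 0, so s ≤ y.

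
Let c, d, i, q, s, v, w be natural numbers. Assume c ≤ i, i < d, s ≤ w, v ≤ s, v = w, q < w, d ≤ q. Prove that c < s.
v = w and v ≤ s, so w ≤ s. s ≤ w, so w = s. Since i < d and d ≤ q, i < q. Since q < w, i < w. Since w = s, i < s. Since c ≤ i, c < s.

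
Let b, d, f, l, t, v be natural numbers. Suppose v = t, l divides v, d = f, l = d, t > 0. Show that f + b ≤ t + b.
Since v = t and l divides v, l divides t. Since l = d, d divides t. Since d = f, f divides t. Since t > 0, f ≤ t. Then f + b ≤ t + b.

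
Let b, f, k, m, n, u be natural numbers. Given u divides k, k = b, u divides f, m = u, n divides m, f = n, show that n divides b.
From f = n and u divides f, u divides n. m = u and n divides m, thus n divides u. Since u divides n, u = n. k = b and u divides k, thus u divides b. u = n, so n divides b.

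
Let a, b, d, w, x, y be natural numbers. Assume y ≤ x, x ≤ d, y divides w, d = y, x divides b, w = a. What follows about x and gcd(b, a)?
x divides gcd(b, a)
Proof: Since d = y and x ≤ d, x ≤ y. From y ≤ x, y = x. w = a and y divides w, thus y divides a. Since y = x, x divides a. Since x divides b, x divides gcd(b, a).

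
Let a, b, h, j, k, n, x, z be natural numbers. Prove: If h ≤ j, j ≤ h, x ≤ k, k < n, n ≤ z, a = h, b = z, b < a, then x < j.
Since h ≤ j and j ≤ h, h = j. Because k < n and n ≤ z, k < z. Because b = z and b < a, z < a. Since a = h, z < h. Since k < z, k < h. x ≤ k, so x < h. Since h = j, x < j.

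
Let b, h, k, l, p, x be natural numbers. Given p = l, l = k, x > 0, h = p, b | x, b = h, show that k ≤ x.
p = l and l = k, therefore p = k. Because b = h and h = p, b = p. Since b | x, p | x. x > 0, so p ≤ x. Since p = k, k ≤ x.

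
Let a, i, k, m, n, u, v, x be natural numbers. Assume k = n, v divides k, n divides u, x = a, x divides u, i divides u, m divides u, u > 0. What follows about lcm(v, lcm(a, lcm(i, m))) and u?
lcm(v, lcm(a, lcm(i, m))) ≤ u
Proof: k = n and v divides k, hence v divides n. Because n divides u, v divides u. Since x = a and x divides u, a divides u. i divides u and m divides u, hence lcm(i, m) divides u. a divides u, so lcm(a, lcm(i, m)) divides u. v divides u, so lcm(v, lcm(a, lcm(i, m))) divides u. u > 0, so lcm(v, lcm(a, lcm(i, m))) ≤ u.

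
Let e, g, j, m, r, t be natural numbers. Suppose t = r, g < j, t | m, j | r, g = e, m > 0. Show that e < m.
From g = e and g < j, e < j. t = r and t | m, thus r | m. j | r, so j | m. m > 0, so j ≤ m. Since e < j, e < m.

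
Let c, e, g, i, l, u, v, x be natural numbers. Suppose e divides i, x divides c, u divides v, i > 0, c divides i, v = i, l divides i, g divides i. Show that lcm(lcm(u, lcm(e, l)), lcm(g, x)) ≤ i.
v = i and u divides v, thus u divides i. e divides i and l divides i, thus lcm(e, l) divides i. u divides i, so lcm(u, lcm(e, l)) divides i. x divides c and c divides i, hence x divides i. g divides i, so lcm(g, x) divides i. lcm(u, lcm(e, l)) divides i, so lcm(lcm(u, lcm(e, l)), lcm(g, x)) divides i. Since i > 0, lcm(lcm(u, lcm(e, l)), lcm(g, x)) ≤ i.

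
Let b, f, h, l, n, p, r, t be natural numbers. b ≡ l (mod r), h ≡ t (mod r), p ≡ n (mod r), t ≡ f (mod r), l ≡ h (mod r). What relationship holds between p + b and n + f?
p + b ≡ n + f (mod r)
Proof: b ≡ l (mod r) and l ≡ h (mod r), hence b ≡ h (mod r). Since h ≡ t (mod r), b ≡ t (mod r). Since t ≡ f (mod r), b ≡ f (mod r). p ≡ n (mod r), so p + b ≡ n + f (mod r).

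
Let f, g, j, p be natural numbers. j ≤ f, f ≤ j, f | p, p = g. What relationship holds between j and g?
j | g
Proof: f ≤ j and j ≤ f, so f = j. Since p = g and f | p, f | g. Since f = j, j | g.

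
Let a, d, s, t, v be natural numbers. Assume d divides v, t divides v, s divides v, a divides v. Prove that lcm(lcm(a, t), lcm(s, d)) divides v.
a divides v and t divides v, so lcm(a, t) divides v. s divides v and d divides v, so lcm(s, d) divides v. lcm(a, t) divides v, so lcm(lcm(a, t), lcm(s, d)) divides v.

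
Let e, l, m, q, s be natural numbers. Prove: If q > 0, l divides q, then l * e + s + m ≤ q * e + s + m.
Because l divides q and q > 0, l ≤ q. By multiplying by a non-negative, l * e ≤ q * e. Then l * e + s ≤ q * e + s. Then l * e + s + m ≤ q * e + s + m.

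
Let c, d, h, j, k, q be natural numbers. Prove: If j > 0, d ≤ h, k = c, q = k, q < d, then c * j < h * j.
Because q = k and k = c, q = c. From q < d and d ≤ h, q < h. q = c, so c < h. Since j > 0, c * j < h * j.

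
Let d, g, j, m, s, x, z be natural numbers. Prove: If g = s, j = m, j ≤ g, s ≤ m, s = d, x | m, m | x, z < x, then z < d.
j = m and j ≤ g, hence m ≤ g. Since g = s, m ≤ s. Since s ≤ m, m = s. s = d, so m = d. x | m and m | x, so x = m. Since z < x, z < m. m = d, so z < d.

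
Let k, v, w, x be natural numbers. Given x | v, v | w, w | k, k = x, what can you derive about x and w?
x = w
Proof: k = x and w | k, hence w | x. x | v and v | w, hence x | w. w | x, so w = x. Then x = w.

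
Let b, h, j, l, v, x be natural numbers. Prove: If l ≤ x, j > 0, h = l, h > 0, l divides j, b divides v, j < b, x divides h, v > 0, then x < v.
Since x divides h and h > 0, x ≤ h. Since h = l, x ≤ l. Since l ≤ x, l = x. Since l divides j and j > 0, l ≤ j. From j < b, l < b. l = x, so x < b. Since b divides v and v > 0, b ≤ v. Because x < b, x < v.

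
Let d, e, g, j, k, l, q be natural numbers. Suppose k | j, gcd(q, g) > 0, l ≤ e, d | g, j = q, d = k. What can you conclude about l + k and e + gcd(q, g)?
l + k ≤ e + gcd(q, g)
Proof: From j = q and k | j, k | q. d = k and d | g, hence k | g. k | q, so k | gcd(q, g). Since gcd(q, g) > 0, k ≤ gcd(q, g). Since l ≤ e, l + k ≤ e + gcd(q, g).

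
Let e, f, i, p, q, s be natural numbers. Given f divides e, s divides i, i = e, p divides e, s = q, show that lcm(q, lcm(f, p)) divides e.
i = e and s divides i, thus s divides e. From s = q, q divides e. From f divides e and p divides e, lcm(f, p) divides e. Since q divides e, lcm(q, lcm(f, p)) divides e.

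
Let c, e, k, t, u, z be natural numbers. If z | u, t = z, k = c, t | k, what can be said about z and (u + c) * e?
z | (u + c) * e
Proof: Because t = z and t | k, z | k. Since k = c, z | c. Since z | u, z | u + c. Then z | (u + c) * e.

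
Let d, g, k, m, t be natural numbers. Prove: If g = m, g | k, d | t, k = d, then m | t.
From g = m and g | k, m | k. From k = d, m | d. Since d | t, m | t.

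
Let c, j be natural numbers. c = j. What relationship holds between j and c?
j = c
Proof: Because c = j, by symmetry, j = c.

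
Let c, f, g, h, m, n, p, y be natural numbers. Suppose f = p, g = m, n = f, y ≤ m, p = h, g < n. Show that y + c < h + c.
n = f and f = p, hence n = p. From p = h, n = h. g = m and g < n, thus m < n. Because y ≤ m, y < n. Since n = h, y < h. Then y + c < h + c.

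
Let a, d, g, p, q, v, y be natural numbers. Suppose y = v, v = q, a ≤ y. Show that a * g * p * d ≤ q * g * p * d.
y = v and v = q, hence y = q. From a ≤ y, a ≤ q. By multiplying by a non-negative, a * g ≤ q * g. By multiplying by a non-negative, a * g * p ≤ q * g * p. By multiplying by a non-negative, a * g * p * d ≤ q * g * p * d.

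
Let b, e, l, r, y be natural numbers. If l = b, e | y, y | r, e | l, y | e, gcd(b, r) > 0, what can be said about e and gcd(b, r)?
e ≤ gcd(b, r)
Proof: Because l = b and e | l, e | b. y | e and e | y, so y = e. Since y | r, e | r. e | b, so e | gcd(b, r). gcd(b, r) > 0, so e ≤ gcd(b, r).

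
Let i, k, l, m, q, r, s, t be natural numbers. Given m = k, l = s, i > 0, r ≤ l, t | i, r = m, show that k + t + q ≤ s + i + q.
From r = m and m = k, r = k. From l = s and r ≤ l, r ≤ s. Since r = k, k ≤ s. Since t | i and i > 0, t ≤ i. Then t + q ≤ i + q. k ≤ s, so k + t + q ≤ s + i + q.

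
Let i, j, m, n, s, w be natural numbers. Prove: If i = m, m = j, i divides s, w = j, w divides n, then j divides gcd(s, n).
Since i = m and m = j, i = j. Since i divides s, j divides s. From w = j and w divides n, j divides n. j divides s, so j divides gcd(s, n).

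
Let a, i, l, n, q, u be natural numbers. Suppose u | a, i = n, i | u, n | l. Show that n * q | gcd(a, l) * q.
i | u and u | a, thus i | a. Since i = n, n | a. n | l, so n | gcd(a, l). Then n * q | gcd(a, l) * q.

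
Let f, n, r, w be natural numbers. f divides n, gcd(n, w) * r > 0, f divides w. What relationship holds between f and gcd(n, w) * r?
f ≤ gcd(n, w) * r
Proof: f divides n and f divides w, so f divides gcd(n, w). Then f divides gcd(n, w) * r. Because gcd(n, w) * r > 0, f ≤ gcd(n, w) * r.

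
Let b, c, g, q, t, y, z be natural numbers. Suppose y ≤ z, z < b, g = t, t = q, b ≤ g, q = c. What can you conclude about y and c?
y < c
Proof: y ≤ z and z < b, therefore y < b. g = t and t = q, thus g = q. b ≤ g, so b ≤ q. Since y < b, y < q. q = c, so y < c.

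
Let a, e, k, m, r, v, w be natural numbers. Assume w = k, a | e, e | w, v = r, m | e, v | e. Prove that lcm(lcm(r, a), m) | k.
v = r and v | e, so r | e. a | e, so lcm(r, a) | e. Since m | e, lcm(lcm(r, a), m) | e. w = k and e | w, hence e | k. Since lcm(lcm(r, a), m) | e, lcm(lcm(r, a), m) | k.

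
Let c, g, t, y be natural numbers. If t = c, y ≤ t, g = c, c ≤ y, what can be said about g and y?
g = y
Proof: t = c and y ≤ t, thus y ≤ c. c ≤ y, so c = y. From g = c, g = y.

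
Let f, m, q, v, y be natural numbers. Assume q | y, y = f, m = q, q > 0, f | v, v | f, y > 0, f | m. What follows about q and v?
q = v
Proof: v | f and f | v, thus v = f. m = q and f | m, so f | q. Since q > 0, f ≤ q. q | y and y > 0, so q ≤ y. Since y = f, q ≤ f. Since f ≤ q, f = q. Since v = f, v = q. Then q = v.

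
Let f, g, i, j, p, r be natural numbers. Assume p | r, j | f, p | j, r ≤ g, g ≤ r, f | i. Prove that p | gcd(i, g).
Because p | j and j | f, p | f. f | i, so p | i. Since r ≤ g and g ≤ r, r = g. p | r, so p | g. From p | i, p | gcd(i, g).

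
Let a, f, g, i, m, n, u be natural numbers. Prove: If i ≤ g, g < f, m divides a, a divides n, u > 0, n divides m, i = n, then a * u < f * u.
From n divides m and m divides a, n divides a. Since a divides n, n = a. i = n, so i = a. i ≤ g and g < f, therefore i < f. i = a, so a < f. From u > 0, by multiplying by a positive, a * u < f * u.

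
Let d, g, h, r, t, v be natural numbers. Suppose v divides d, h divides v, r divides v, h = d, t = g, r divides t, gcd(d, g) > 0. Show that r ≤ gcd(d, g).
h = d and h divides v, thus d divides v. v divides d, so v = d. From r divides v, r divides d. t = g and r divides t, so r divides g. Since r divides d, r divides gcd(d, g). gcd(d, g) > 0, so r ≤ gcd(d, g).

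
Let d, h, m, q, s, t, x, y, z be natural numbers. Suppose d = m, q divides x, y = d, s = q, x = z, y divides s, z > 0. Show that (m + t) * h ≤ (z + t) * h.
y = d and y divides s, thus d divides s. Since s = q, d divides q. Since x = z and q divides x, q divides z. d divides q, so d divides z. Since d = m, m divides z. z > 0, so m ≤ z. Then m + t ≤ z + t. By multiplying by a non-negative, (m + t) * h ≤ (z + t) * h.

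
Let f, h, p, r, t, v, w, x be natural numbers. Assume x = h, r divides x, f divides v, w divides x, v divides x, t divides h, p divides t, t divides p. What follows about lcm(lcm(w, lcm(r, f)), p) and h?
lcm(lcm(w, lcm(r, f)), p) divides h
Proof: f divides v and v divides x, thus f divides x. r divides x, so lcm(r, f) divides x. w divides x, so lcm(w, lcm(r, f)) divides x. Since x = h, lcm(w, lcm(r, f)) divides h. Since t divides p and p divides t, t = p. t divides h, so p divides h. lcm(w, lcm(r, f)) divides h, so lcm(lcm(w, lcm(r, f)), p) divides h.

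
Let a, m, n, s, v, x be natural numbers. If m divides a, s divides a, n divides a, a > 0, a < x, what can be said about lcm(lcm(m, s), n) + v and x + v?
lcm(lcm(m, s), n) + v < x + v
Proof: m divides a and s divides a, hence lcm(m, s) divides a. Since n divides a, lcm(lcm(m, s), n) divides a. Since a > 0, lcm(lcm(m, s), n) ≤ a. Since a < x, lcm(lcm(m, s), n) < x. Then lcm(lcm(m, s), n) + v < x + v.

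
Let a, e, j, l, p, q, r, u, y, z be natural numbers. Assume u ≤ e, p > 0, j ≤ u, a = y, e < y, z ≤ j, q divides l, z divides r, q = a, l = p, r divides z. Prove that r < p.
Since z divides r and r divides z, z = r. z ≤ j and j ≤ u, hence z ≤ u. From u ≤ e and e < y, u < y. Since z ≤ u, z < y. From q = a and a = y, q = y. Since l = p and q divides l, q divides p. Since p > 0, q ≤ p. Since q = y, y ≤ p. z < y, so z < p. z = r, so r < p.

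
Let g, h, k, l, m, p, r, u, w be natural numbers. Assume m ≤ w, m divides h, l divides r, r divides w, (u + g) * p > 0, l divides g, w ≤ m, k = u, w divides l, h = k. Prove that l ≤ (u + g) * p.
h = k and k = u, hence h = u. Because l divides r and r divides w, l divides w. w divides l, so w = l. m ≤ w and w ≤ m, hence m = w. Since m divides h, w divides h. w = l, so l divides h. h = u, so l divides u. Since l divides g, l divides u + g. Then l divides (u + g) * p. (u + g) * p > 0, so l ≤ (u + g) * p.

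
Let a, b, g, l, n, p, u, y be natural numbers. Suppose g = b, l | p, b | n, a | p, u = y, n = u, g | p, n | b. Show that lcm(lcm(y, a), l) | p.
From b | n and n | b, b = n. Since n = u, b = u. Because u = y, b = y. Since g = b and g | p, b | p. b = y, so y | p. a | p, so lcm(y, a) | p. l | p, so lcm(lcm(y, a), l) | p.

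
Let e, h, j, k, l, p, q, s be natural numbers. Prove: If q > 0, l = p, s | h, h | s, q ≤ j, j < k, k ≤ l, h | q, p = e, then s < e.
h | s and s | h, hence h = s. Because h | q, s | q. q > 0, so s ≤ q. Because q ≤ j and j < k, q < k. l = p and p = e, so l = e. Since k ≤ l, k ≤ e. Since q < k, q < e. s ≤ q, so s < e.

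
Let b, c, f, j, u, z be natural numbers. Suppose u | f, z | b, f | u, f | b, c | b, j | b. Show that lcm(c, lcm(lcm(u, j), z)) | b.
From f | u and u | f, f = u. Since f | b, u | b. j | b, so lcm(u, j) | b. z | b, so lcm(lcm(u, j), z) | b. Since c | b, lcm(c, lcm(lcm(u, j), z)) | b.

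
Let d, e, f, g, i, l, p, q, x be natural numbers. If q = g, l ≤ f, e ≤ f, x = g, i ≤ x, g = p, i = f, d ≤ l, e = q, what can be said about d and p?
d ≤ p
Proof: x = g and i ≤ x, so i ≤ g. Since i = f, f ≤ g. e = q and e ≤ f, therefore q ≤ f. Since q = g, g ≤ f. Because f ≤ g, f = g. Since g = p, f = p. d ≤ l and l ≤ f, therefore d ≤ f. Since f = p, d ≤ p.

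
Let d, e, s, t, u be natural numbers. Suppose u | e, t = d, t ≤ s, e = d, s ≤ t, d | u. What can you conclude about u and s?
u = s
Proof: From s ≤ t and t ≤ s, s = t. Since t = d, s = d. e = d and u | e, thus u | d. Since d | u, d = u. Since s = d, s = u. Then u = s.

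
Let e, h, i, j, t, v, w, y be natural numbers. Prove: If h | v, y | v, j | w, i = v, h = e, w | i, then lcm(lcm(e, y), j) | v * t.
h = e and h | v, therefore e | v. Since y | v, lcm(e, y) | v. i = v and w | i, so w | v. j | w, so j | v. Since lcm(e, y) | v, lcm(lcm(e, y), j) | v. Then lcm(lcm(e, y), j) | v * t.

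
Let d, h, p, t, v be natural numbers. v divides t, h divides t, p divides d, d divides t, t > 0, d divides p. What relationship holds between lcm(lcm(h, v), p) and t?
lcm(lcm(h, v), p) ≤ t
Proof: h divides t and v divides t, so lcm(h, v) divides t. d divides p and p divides d, therefore d = p. Since d divides t, p divides t. lcm(h, v) divides t, so lcm(lcm(h, v), p) divides t. Since t > 0, lcm(lcm(h, v), p) ≤ t.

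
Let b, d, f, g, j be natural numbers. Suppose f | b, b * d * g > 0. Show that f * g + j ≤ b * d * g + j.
f | b, therefore f | b * d. Then f * g | b * d * g. From b * d * g > 0, f * g ≤ b * d * g. Then f * g + j ≤ b * d * g + j.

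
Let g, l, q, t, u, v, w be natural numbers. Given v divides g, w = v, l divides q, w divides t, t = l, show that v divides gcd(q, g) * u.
t = l and w divides t, so w divides l. l divides q, so w divides q. Since w = v, v divides q. v divides g, so v divides gcd(q, g). Then v divides gcd(q, g) * u.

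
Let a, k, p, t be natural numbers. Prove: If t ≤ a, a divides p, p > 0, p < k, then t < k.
Since a divides p and p > 0, a ≤ p. Since t ≤ a, t ≤ p. From p < k, t < k.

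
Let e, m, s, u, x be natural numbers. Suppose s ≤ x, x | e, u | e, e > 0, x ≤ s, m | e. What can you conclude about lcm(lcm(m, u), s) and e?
lcm(lcm(m, u), s) ≤ e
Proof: m | e and u | e, so lcm(m, u) | e. x ≤ s and s ≤ x, therefore x = s. From x | e, s | e. Because lcm(m, u) | e, lcm(lcm(m, u), s) | e. e > 0, so lcm(lcm(m, u), s) ≤ e.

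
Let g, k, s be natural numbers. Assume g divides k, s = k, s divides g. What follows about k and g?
k = g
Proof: Since s = k and s divides g, k divides g. Since g divides k, k = g.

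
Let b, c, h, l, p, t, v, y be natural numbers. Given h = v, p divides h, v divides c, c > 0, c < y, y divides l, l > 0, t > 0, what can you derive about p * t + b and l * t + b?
p * t + b < l * t + b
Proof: Since h = v and p divides h, p divides v. v divides c, so p divides c. c > 0, so p ≤ c. Since c < y, p < y. y divides l and l > 0, thus y ≤ l. Since p < y, p < l. Using t > 0 and multiplying by a positive, p * t < l * t. Then p * t + b < l * t + b.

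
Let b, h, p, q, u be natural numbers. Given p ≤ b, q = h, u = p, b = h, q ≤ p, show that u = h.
From b = h and p ≤ b, p ≤ h. From q = h and q ≤ p, h ≤ p. p ≤ h, so p = h. From u = p, u = h.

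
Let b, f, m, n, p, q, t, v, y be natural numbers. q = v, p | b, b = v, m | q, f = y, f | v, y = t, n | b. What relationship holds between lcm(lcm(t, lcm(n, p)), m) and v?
lcm(lcm(t, lcm(n, p)), m) | v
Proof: Since f = y and y = t, f = t. From f | v, t | v. Since n | b and p | b, lcm(n, p) | b. b = v, so lcm(n, p) | v. Since t | v, lcm(t, lcm(n, p)) | v. From q = v and m | q, m | v. lcm(t, lcm(n, p)) | v, so lcm(lcm(t, lcm(n, p)), m) | v.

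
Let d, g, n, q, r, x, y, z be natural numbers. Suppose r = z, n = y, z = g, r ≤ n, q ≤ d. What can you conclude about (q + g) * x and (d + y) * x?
(q + g) * x ≤ (d + y) * x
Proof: r = z and z = g, thus r = g. From n = y and r ≤ n, r ≤ y. r = g, so g ≤ y. Since q ≤ d, q + g ≤ d + y. Then (q + g) * x ≤ (d + y) * x.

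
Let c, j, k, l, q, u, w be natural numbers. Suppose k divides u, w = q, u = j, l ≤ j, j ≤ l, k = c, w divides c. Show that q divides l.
w = q and w divides c, thus q divides c. Since j ≤ l and l ≤ j, j = l. k = c and k divides u, so c divides u. u = j, so c divides j. j = l, so c divides l. q divides c, so q divides l.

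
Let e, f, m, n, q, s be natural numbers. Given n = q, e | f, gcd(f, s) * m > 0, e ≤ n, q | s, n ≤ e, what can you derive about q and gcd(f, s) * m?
q ≤ gcd(f, s) * m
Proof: Since e ≤ n and n ≤ e, e = n. From n = q, e = q. Since e | f, q | f. q | s, so q | gcd(f, s). Then q | gcd(f, s) * m. Since gcd(f, s) * m > 0, q ≤ gcd(f, s) * m.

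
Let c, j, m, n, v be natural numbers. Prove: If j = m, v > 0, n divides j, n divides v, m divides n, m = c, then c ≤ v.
Because j = m and n divides j, n divides m. Since m divides n, n = m. m = c, so n = c. n divides v, so c divides v. v > 0, so c ≤ v.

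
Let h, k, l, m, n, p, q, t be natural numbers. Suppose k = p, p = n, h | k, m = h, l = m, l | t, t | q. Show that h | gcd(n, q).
k = p and p = n, therefore k = n. h | k, so h | n. Because l = m and l | t, m | t. m = h, so h | t. t | q, so h | q. Since h | n, h | gcd(n, q).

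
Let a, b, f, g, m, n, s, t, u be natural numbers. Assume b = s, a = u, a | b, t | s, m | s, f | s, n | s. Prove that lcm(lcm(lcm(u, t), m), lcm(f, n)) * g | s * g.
a = u and a | b, hence u | b. b = s, so u | s. Since t | s, lcm(u, t) | s. m | s, so lcm(lcm(u, t), m) | s. f | s and n | s, thus lcm(f, n) | s. lcm(lcm(u, t), m) | s, so lcm(lcm(lcm(u, t), m), lcm(f, n)) | s. Then lcm(lcm(lcm(u, t), m), lcm(f, n)) * g | s * g.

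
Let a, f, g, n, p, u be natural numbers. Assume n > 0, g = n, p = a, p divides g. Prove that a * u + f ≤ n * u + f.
Because g = n and p divides g, p divides n. Since p = a, a divides n. n > 0, so a ≤ n. By multiplying by a non-negative, a * u ≤ n * u. Then a * u + f ≤ n * u + f.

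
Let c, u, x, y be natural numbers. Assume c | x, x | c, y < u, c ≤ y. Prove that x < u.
Because c | x and x | c, c = x. From c ≤ y, x ≤ y. y < u, so x < u.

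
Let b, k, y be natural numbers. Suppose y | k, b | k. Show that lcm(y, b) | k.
y | k and b | k. Because lcm divides any common multiple, lcm(y, b) | k.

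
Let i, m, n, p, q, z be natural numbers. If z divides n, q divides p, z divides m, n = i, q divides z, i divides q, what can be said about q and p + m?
q divides p + m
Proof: Because n = i and z divides n, z divides i. i divides q, so z divides q. Since q divides z, z = q. Since z divides m, q divides m. q divides p, so q divides p + m.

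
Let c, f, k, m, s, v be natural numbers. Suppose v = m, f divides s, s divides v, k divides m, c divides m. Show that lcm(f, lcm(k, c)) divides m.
Because f divides s and s divides v, f divides v. v = m, so f divides m. From k divides m and c divides m, lcm(k, c) divides m. f divides m, so lcm(f, lcm(k, c)) divides m.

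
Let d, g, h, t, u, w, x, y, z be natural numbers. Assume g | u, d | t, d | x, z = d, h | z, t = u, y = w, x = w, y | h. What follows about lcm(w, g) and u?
lcm(w, g) | u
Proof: x = w and d | x, therefore d | w. Because z = d and h | z, h | d. y | h, so y | d. Since y = w, w | d. d | w, so d = w. t = u and d | t, so d | u. d = w, so w | u. Since g | u, lcm(w, g) | u.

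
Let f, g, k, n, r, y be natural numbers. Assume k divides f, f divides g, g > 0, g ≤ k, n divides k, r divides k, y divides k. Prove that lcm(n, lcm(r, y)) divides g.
k divides f and f divides g, thus k divides g. g > 0, so k ≤ g. g ≤ k, so k = g. Because r divides k and y divides k, lcm(r, y) divides k. Since n divides k, lcm(n, lcm(r, y)) divides k. From k = g, lcm(n, lcm(r, y)) divides g.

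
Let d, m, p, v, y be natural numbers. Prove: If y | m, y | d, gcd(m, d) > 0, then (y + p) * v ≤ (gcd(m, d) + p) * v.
y | m and y | d, thus y | gcd(m, d). Since gcd(m, d) > 0, y ≤ gcd(m, d). Then y + p ≤ gcd(m, d) + p. Then (y + p) * v ≤ (gcd(m, d) + p) * v.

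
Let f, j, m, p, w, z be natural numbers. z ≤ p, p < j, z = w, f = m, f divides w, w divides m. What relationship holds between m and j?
m < j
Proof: From f = m and f divides w, m divides w. Since w divides m, w = m. Since z = w, z = m. Since z ≤ p and p < j, z < j. Since z = m, m < j.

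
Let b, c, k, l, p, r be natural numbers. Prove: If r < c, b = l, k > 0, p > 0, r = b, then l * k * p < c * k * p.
r = b and b = l, so r = l. Because r < c, l < c. k > 0, so l * k < c * k. Since p > 0, l * k * p < c * k * p.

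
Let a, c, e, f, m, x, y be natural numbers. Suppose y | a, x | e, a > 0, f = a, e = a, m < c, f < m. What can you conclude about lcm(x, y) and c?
lcm(x, y) < c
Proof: e = a and x | e, therefore x | a. y | a, so lcm(x, y) | a. Since a > 0, lcm(x, y) ≤ a. f = a and f < m, hence a < m. m < c, so a < c. Since lcm(x, y) ≤ a, lcm(x, y) < c.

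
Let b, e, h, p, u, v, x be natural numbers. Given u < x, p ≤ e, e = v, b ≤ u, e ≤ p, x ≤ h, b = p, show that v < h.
From p ≤ e and e ≤ p, p = e. Since e = v, p = v. b ≤ u and u < x, thus b < x. x ≤ h, so b < h. Because b = p, p < h. Since p = v, v < h.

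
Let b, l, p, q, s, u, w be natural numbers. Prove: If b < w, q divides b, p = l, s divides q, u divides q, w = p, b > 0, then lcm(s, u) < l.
s divides q and u divides q, thus lcm(s, u) divides q. q divides b, so lcm(s, u) divides b. From b > 0, lcm(s, u) ≤ b. Since w = p and p = l, w = l. Since b < w, b < l. Since lcm(s, u) ≤ b, lcm(s, u) < l.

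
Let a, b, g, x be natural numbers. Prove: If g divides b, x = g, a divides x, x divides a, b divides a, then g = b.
a divides x and x divides a, therefore a = x. Since b divides a, b divides x. From x = g, b divides g. g divides b, so g = b.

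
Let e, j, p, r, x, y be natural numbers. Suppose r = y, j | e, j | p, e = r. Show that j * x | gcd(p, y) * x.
From e = r and r = y, e = y. j | e, so j | y. Since j | p, j | gcd(p, y). Then j * x | gcd(p, y) * x.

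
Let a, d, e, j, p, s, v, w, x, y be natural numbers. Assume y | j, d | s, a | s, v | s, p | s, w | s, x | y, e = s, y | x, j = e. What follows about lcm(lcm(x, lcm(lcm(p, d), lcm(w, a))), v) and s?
lcm(lcm(x, lcm(lcm(p, d), lcm(w, a))), v) | s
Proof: y | x and x | y, thus y = x. Since j = e and y | j, y | e. Since e = s, y | s. Since y = x, x | s. Because p | s and d | s, lcm(p, d) | s. w | s and a | s, hence lcm(w, a) | s. lcm(p, d) | s, so lcm(lcm(p, d), lcm(w, a)) | s. x | s, so lcm(x, lcm(lcm(p, d), lcm(w, a))) | s. Since v | s, lcm(lcm(x, lcm(lcm(p, d), lcm(w, a))), v) | s.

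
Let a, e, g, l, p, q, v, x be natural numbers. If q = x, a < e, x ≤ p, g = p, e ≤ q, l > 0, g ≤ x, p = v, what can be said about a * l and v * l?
a * l < v * l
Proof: From g = p and g ≤ x, p ≤ x. x ≤ p, so x = p. Because p = v, x = v. q = x and e ≤ q, hence e ≤ x. x = v, so e ≤ v. a < e, so a < v. Combining with l > 0, by multiplying by a positive, a * l < v * l.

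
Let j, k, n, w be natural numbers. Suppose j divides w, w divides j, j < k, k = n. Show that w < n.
j divides w and w divides j, therefore j = w. Since j < k, w < k. Since k = n, w < n.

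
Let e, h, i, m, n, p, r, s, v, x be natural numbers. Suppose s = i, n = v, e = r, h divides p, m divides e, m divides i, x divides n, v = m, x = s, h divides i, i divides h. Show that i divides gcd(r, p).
n = v and v = m, so n = m. From x = s and s = i, x = i. Since x divides n, i divides n. Since n = m, i divides m. From m divides i, m = i. e = r and m divides e, thus m divides r. Since m = i, i divides r. Since h divides i and i divides h, h = i. From h divides p, i divides p. Since i divides r, i divides gcd(r, p).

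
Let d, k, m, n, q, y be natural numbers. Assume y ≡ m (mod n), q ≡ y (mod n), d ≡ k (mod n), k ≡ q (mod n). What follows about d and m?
d ≡ m (mod n)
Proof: d ≡ k (mod n) and k ≡ q (mod n), hence d ≡ q (mod n). q ≡ y (mod n), so d ≡ y (mod n). y ≡ m (mod n), so d ≡ m (mod n).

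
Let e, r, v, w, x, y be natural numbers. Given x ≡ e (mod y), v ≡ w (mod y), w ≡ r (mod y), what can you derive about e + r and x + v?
e + r ≡ x + v (mod y)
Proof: Because v ≡ w (mod y) and w ≡ r (mod y), v ≡ r (mod y). Since x ≡ e (mod y), by adding congruences, x + v ≡ e + r (mod y). Then e + r ≡ x + v (mod y).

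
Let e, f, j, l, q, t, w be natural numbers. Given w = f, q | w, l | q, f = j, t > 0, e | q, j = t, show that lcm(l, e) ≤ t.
Since l | q and e | q, lcm(l, e) | q. f = j and j = t, hence f = t. w = f and q | w, thus q | f. From f = t, q | t. Since lcm(l, e) | q, lcm(l, e) | t. t > 0, so lcm(l, e) ≤ t.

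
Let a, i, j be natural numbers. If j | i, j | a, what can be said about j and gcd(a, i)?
j | gcd(a, i)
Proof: j | a and j | i. Because common divisors divide the gcd, j | gcd(a, i).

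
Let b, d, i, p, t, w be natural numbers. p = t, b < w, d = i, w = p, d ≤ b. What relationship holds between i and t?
i < t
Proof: w = p and p = t, so w = t. Because d ≤ b and b < w, d < w. w = t, so d < t. Since d = i, i < t.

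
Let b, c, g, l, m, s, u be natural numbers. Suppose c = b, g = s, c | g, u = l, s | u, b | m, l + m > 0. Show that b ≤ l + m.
g = s and c | g, so c | s. Since c = b, b | s. Since u = l and s | u, s | l. Because b | s, b | l. Since b | m, b | l + m. l + m > 0, so b ≤ l + m.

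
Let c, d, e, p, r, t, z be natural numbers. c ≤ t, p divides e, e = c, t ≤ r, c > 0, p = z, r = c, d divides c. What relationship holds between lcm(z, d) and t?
lcm(z, d) ≤ t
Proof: Since r = c and t ≤ r, t ≤ c. Since c ≤ t, c = t. p = z and p divides e, thus z divides e. e = c, so z divides c. Since d divides c, lcm(z, d) divides c. c > 0, so lcm(z, d) ≤ c. Since c = t, lcm(z, d) ≤ t.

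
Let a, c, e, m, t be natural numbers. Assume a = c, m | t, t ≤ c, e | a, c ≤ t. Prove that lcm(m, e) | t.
c ≤ t and t ≤ c, therefore c = t. Since a = c, a = t. Because e | a, e | t. m | t, so lcm(m, e) | t.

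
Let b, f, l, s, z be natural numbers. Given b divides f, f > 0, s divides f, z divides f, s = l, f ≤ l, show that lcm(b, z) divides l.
s = l and s divides f, so l divides f. Because f > 0, l ≤ f. Because f ≤ l, f = l. Since b divides f and z divides f, lcm(b, z) divides f. Since f = l, lcm(b, z) divides l.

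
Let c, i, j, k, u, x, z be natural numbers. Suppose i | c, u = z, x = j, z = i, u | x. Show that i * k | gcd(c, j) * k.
u = z and z = i, therefore u = i. u | x, so i | x. Because x = j, i | j. Since i | c, i | gcd(c, j). Then i * k | gcd(c, j) * k.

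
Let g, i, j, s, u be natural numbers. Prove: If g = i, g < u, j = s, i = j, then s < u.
i = j and j = s, therefore i = s. g = i and g < u, hence i < u. Since i = s, s < u.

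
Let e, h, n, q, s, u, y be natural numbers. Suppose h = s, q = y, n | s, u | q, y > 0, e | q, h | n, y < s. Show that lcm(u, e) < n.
From h = s and h | n, s | n. Since n | s, s = n. u | q and e | q, therefore lcm(u, e) | q. Because q = y, lcm(u, e) | y. Because y > 0, lcm(u, e) ≤ y. Since y < s, lcm(u, e) < s. Since s = n, lcm(u, e) < n.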